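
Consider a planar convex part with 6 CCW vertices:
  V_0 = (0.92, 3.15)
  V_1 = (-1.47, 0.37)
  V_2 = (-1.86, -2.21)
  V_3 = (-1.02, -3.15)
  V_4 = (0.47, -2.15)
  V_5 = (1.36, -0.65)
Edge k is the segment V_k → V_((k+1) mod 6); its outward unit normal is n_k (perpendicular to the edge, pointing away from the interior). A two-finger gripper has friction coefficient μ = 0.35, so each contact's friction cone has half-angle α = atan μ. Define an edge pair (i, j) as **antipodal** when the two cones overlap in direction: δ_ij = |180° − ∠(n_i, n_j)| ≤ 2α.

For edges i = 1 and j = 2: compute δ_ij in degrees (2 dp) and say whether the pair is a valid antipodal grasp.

δ = 129.62°, invalid

α = atan 0.35 = 19.29°;  2α = 38.58°
edge 1: e_1 = (-0.39, -2.58);  n_1 = (-0.9888, +0.1495)
edge 2: e_2 = (+0.84, -0.94);  n_2 = (-0.7457, -0.6663)
∠(n_1, n_2) = 50.38°
δ = |180° − 50.38°| = 129.62°
129.62° > 2α = 38.58°  →  invalid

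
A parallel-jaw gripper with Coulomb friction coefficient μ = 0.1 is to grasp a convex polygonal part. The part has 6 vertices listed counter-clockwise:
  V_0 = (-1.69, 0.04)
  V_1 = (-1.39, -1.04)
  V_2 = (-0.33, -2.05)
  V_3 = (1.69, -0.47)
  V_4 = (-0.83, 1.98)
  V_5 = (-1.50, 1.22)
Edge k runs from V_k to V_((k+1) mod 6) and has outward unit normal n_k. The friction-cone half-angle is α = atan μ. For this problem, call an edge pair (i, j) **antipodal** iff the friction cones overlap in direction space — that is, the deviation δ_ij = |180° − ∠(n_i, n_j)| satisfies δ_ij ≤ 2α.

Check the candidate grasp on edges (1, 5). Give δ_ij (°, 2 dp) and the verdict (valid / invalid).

δ = 124.47°, invalid

α = atan 0.1 = 5.71°;  2α = 11.42°
edge 1: e_1 = (+1.06, -1.01);  n_1 = (-0.6898, -0.7240)
edge 5: e_5 = (-0.19, -1.18);  n_5 = (-0.9873, +0.1590)
∠(n_1, n_5) = 55.53°
δ = |180° − 55.53°| = 124.47°
124.47° > 2α = 11.42°  →  invalid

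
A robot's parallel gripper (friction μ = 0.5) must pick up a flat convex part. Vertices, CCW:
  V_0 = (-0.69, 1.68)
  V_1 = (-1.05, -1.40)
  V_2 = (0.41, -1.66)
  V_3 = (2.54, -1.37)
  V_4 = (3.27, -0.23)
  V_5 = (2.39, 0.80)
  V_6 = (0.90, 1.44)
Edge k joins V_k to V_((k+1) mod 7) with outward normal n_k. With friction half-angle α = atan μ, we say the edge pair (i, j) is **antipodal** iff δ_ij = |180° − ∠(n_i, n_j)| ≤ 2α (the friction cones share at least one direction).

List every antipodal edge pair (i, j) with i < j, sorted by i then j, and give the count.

α = atan 0.5 = 26.57°;  2α = 53.13°
n_0 = (-0.9932, +0.1161)
n_1 = (-0.1753, -0.9845)
n_2 = (+0.1349, -0.9909)
n_3 = (+0.8421, -0.5393)
n_4 = (+0.7603, +0.6496)
n_5 = (+0.3947, +0.9188)
n_6 = (+0.1493, +0.9888)
  (0,1): δ = 93.43°  ·
  (0,2): δ = 75.58°  ·
  (0,3): δ = 25.97°  ✓
  (0,4): δ = 47.18°  ✓
  (0,5): δ = 73.42°  ·
  (0,6): δ = 88.08°  ·
  (1,2): δ = 162.15°  ·
  (1,3): δ = 112.54°  ·
  (1,4): δ = 39.39°  ✓
  (1,5): δ = 13.15°  ✓
  (1,6): δ = 1.51°  ✓
  (2,3): δ = 130.39°  ·
  (2,4): δ = 57.24°  ·
  (2,5): δ = 31.00°  ✓
  (2,6): δ = 16.34°  ✓
  (3,4): δ = 106.86°  ·
  (3,5): δ = 80.61°  ·
  (3,6): δ = 65.95°  ·
  (4,5): δ = 153.75°  ·
  (4,6): δ = 139.09°  ·
  (5,6): δ = 165.34°  ·
antipodal pairs: 7

count = 7; pairs: (0,3), (0,4), (1,4), (1,5), (1,6), (2,5), (2,6)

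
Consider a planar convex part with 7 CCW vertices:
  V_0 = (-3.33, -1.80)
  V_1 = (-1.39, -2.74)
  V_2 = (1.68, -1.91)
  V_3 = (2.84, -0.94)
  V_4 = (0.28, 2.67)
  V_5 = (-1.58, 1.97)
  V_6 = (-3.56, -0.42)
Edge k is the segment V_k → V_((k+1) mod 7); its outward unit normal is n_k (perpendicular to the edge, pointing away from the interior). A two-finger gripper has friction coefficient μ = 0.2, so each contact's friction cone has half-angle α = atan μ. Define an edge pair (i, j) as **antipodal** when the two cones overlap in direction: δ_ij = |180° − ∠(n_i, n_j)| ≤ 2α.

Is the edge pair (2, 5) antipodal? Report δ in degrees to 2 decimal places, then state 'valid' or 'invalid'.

δ = 10.46°, valid

α = atan 0.2 = 11.31°;  2α = 22.62°
edge 2: e_2 = (+1.16, +0.97);  n_2 = (+0.6415, -0.7671)
edge 5: e_5 = (-1.98, -2.39);  n_5 = (-0.7701, +0.6380)
∠(n_2, n_5) = 169.54°
δ = |180° − 169.54°| = 10.46°
10.46° ≤ 2α = 22.62°  →  valid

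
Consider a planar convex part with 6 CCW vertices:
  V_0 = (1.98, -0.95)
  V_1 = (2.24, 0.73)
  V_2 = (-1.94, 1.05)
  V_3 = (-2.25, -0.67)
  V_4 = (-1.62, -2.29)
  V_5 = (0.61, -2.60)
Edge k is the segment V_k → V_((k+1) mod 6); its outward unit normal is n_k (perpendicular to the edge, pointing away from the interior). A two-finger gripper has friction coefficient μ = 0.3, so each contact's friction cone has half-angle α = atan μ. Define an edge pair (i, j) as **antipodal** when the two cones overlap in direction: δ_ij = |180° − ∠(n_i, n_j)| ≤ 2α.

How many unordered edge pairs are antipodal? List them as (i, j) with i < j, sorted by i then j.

α = atan 0.3 = 16.70°;  2α = 33.40°
n_0 = (+0.9882, -0.1529)
n_1 = (+0.0763, +0.9971)
n_2 = (-0.9841, +0.1774)
n_3 = (-0.9320, -0.3624)
n_4 = (-0.1377, -0.9905)
n_5 = (+0.7694, -0.6388)
  (0,1): δ = 85.58°  ·
  (0,2): δ = 1.42°  ✓
  (0,3): δ = 30.05°  ✓
  (0,4): δ = 90.88°  ·
  (0,5): δ = 149.09°  ·
  (1,2): δ = 95.84°  ·
  (1,3): δ = 64.37°  ·
  (1,4): δ = 3.54°  ✓
  (1,5): δ = 54.67°  ·
  (2,3): δ = 148.53°  ·
  (2,4): δ = 87.70°  ·
  (2,5): δ = 29.49°  ✓
  (3,4): δ = 119.16°  ·
  (3,5): δ = 60.95°  ·
  (4,5): δ = 121.79°  ·
antipodal pairs: 4

count = 4; pairs: (0,2), (0,3), (1,4), (2,5)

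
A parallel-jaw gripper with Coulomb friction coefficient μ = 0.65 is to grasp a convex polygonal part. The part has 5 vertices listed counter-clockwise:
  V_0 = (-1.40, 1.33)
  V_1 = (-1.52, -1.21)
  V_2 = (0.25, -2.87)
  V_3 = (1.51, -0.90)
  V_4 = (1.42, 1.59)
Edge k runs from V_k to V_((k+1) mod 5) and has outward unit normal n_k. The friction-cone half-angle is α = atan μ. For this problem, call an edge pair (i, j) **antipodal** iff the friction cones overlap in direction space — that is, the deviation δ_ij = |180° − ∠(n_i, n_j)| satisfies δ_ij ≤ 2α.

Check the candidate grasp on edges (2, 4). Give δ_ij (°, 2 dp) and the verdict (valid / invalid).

δ = 52.13°, valid

α = atan 0.65 = 33.02°;  2α = 66.05°
edge 2: e_2 = (+1.26, +1.97);  n_2 = (+0.8424, -0.5388)
edge 4: e_4 = (-2.82, -0.26);  n_4 = (-0.0918, +0.9958)
∠(n_2, n_4) = 127.87°
δ = |180° − 127.87°| = 52.13°
52.13° ≤ 2α = 66.05°  →  valid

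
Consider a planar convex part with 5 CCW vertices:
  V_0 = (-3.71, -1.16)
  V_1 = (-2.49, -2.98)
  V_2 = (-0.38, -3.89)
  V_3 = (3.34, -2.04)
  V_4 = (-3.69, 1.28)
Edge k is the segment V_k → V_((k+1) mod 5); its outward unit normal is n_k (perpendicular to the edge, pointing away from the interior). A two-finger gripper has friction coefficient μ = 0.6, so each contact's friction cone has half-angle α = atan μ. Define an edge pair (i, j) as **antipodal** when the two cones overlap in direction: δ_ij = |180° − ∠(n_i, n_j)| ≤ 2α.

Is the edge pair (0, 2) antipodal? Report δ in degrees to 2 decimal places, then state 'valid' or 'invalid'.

δ = 97.39°, invalid

α = atan 0.6 = 30.96°;  2α = 61.93°
edge 0: e_0 = (+1.22, -1.82);  n_0 = (-0.8306, -0.5568)
edge 2: e_2 = (+3.72, +1.85);  n_2 = (+0.4453, -0.8954)
∠(n_0, n_2) = 82.61°
δ = |180° − 82.61°| = 97.39°
97.39° > 2α = 61.93°  →  invalid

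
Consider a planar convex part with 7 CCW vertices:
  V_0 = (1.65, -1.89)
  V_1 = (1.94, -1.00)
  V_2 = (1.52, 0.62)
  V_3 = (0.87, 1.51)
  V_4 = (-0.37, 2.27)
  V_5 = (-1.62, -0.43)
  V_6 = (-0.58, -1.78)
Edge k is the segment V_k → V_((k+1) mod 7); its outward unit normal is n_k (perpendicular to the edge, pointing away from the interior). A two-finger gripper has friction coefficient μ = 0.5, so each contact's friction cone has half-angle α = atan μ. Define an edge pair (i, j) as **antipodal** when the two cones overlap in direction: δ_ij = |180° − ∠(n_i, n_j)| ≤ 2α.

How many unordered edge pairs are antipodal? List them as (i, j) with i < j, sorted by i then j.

α = atan 0.5 = 26.57°;  2α = 53.13°
n_0 = (+0.9508, -0.3098)
n_1 = (+0.9680, +0.2510)
n_2 = (+0.8076, +0.5898)
n_3 = (+0.5226, +0.8526)
n_4 = (-0.9075, +0.4201)
n_5 = (-0.7922, -0.6103)
n_6 = (-0.0493, -0.9988)
  (0,1): δ = 147.42°  ·
  (0,2): δ = 125.81°  ·
  (0,3): δ = 103.46°  ·
  (0,4): δ = 6.79°  ✓
  (0,5): δ = 55.66°  ·
  (0,6): δ = 105.22°  ·
  (1,2): δ = 158.39°  ·
  (1,3): δ = 136.04°  ·
  (1,4): δ = 39.38°  ✓
  (1,5): δ = 23.08°  ✓
  (1,6): δ = 72.64°  ·
  (2,3): δ = 157.65°  ·
  (2,4): δ = 60.98°  ·
  (2,5): δ = 1.47°  ✓
  (2,6): δ = 51.03°  ✓
  (3,4): δ = 83.34°  ·
  (3,5): δ = 20.89°  ✓
  (3,6): δ = 28.68°  ✓
  (4,5): δ = 117.55°  ·
  (4,6): δ = 67.98°  ·
  (5,6): δ = 130.43°  ·
antipodal pairs: 7

count = 7; pairs: (0,4), (1,4), (1,5), (2,5), (2,6), (3,5), (3,6)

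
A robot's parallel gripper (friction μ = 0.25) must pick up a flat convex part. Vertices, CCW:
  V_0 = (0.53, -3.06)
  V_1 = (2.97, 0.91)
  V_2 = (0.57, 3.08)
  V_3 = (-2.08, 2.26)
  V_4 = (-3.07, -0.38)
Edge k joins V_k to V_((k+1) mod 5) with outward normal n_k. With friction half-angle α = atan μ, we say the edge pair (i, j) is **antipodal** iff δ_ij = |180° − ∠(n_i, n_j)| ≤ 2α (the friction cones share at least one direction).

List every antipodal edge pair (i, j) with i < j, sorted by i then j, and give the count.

α = atan 0.25 = 14.04°;  2α = 28.07°
n_0 = (+0.8520, -0.5236)
n_1 = (+0.6707, +0.7418)
n_2 = (-0.2956, +0.9553)
n_3 = (-0.9363, +0.3511)
n_4 = (-0.5971, -0.8021)
  (0,1): δ = 100.54°  ·
  (0,2): δ = 41.23°  ·
  (0,3): δ = 11.02°  ✓
  (0,4): δ = 84.91°  ·
  (1,2): δ = 120.69°  ·
  (1,3): δ = 68.44°  ·
  (1,4): δ = 5.45°  ✓
  (2,3): δ = 127.75°  ·
  (2,4): δ = 53.86°  ·
  (3,4): δ = 106.11°  ·
antipodal pairs: 2

count = 2; pairs: (0,3), (1,4)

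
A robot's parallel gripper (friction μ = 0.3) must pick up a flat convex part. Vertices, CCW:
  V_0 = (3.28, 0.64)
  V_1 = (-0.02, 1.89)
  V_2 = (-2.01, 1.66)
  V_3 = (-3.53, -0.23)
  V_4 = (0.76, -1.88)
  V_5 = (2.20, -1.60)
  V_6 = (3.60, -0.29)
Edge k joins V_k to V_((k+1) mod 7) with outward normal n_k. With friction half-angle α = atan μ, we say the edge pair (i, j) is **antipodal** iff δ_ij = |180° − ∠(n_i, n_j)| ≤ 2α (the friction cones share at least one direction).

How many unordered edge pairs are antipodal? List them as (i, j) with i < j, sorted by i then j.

count = 5; pairs: (0,3), (0,4), (1,3), (1,4), (2,5)

α = atan 0.3 = 16.70°;  2α = 33.40°
n_0 = (+0.3542, +0.9352)
n_1 = (-0.1148, +0.9934)
n_2 = (-0.7793, +0.6267)
n_3 = (-0.3590, -0.9333)
n_4 = (+0.1909, -0.9816)
n_5 = (+0.6832, -0.7302)
n_6 = (+0.9456, +0.3254)
  (0,1): δ = 152.66°  ·
  (0,2): δ = 108.06°  ·
  (0,3): δ = 0.29°  ✓
  (0,4): δ = 31.75°  ✓
  (0,5): δ = 63.84°  ·
  (0,6): δ = 129.73°  ·
  (1,2): δ = 135.40°  ·
  (1,3): δ = 27.63°  ✓
  (1,4): δ = 4.41°  ✓
  (1,5): δ = 36.51°  ·
  (1,6): δ = 102.39°  ·
  (2,3): δ = 72.23°  ·
  (2,4): δ = 40.19°  ·
  (2,5): δ = 8.09°  ✓
  (2,6): δ = 57.80°  ·
  (3,4): δ = 147.96°  ·
  (3,5): δ = 115.86°  ·
  (3,6): δ = 49.97°  ·
  (4,5): δ = 147.91°  ·
  (4,6): δ = 82.02°  ·
  (5,6): δ = 114.11°  ·
antipodal pairs: 5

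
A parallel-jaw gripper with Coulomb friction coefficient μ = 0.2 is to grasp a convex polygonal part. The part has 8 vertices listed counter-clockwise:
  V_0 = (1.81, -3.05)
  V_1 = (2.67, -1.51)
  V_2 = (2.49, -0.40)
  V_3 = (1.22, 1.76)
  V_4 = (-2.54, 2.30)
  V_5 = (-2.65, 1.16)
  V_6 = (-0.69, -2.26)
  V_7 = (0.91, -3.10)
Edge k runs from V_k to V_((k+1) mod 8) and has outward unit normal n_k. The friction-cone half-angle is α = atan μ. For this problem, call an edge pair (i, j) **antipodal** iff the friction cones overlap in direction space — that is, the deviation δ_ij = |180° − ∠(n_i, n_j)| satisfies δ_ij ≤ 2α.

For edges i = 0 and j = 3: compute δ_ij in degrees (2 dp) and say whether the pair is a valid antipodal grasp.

α = atan 0.2 = 11.31°;  2α = 22.62°
edge 0: e_0 = (+0.86, +1.54);  n_0 = (+0.8731, -0.4876)
edge 3: e_3 = (-3.76, +0.54);  n_3 = (+0.1422, +0.9898)
∠(n_0, n_3) = 111.01°
δ = |180° − 111.01°| = 68.99°
68.99° > 2α = 22.62°  →  invalid

δ = 68.99°, invalid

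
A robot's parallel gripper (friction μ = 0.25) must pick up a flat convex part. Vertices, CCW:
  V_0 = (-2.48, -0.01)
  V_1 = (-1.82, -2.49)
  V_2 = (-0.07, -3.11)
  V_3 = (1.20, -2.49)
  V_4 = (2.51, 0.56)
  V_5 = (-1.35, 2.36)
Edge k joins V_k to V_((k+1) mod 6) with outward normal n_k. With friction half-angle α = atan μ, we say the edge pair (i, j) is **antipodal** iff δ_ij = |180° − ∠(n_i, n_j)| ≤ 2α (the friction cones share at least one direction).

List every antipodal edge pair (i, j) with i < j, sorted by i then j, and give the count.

count = 2; pairs: (1,4), (3,5)

α = atan 0.25 = 14.04°;  2α = 28.07°
n_0 = (-0.9664, -0.2572)
n_1 = (-0.3339, -0.9426)
n_2 = (+0.4387, -0.8986)
n_3 = (+0.9188, -0.3946)
n_4 = (+0.4226, +0.9063)
n_5 = (-0.9026, +0.4304)
  (0,1): δ = 124.41°  ·
  (0,2): δ = 78.88°  ·
  (0,3): δ = 38.15°  ·
  (0,4): δ = 50.10°  ·
  (0,5): δ = 139.61°  ·
  (1,2): δ = 134.47°  ·
  (1,3): δ = 93.74°  ·
  (1,4): δ = 5.49°  ✓
  (1,5): δ = 84.02°  ·
  (2,3): δ = 139.27°  ·
  (2,4): δ = 51.02°  ·
  (2,5): δ = 38.49°  ·
  (3,4): δ = 91.76°  ·
  (3,5): δ = 2.25°  ✓
  (4,5): δ = 90.49°  ·
antipodal pairs: 2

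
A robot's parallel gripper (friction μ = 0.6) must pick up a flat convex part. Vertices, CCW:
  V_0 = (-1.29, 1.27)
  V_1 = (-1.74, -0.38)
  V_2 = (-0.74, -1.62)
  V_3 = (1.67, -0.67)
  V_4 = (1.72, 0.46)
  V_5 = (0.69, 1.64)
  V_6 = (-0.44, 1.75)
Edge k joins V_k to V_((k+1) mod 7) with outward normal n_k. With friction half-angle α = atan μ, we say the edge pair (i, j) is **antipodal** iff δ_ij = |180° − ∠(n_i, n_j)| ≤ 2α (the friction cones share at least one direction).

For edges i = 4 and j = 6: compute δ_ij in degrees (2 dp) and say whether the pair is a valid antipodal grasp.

α = atan 0.6 = 30.96°;  2α = 61.93°
edge 4: e_4 = (-1.03, +1.18);  n_4 = (+0.7534, +0.6576)
edge 6: e_6 = (-0.85, -0.48);  n_6 = (-0.4917, +0.8708)
∠(n_4, n_6) = 78.34°
δ = |180° − 78.34°| = 101.66°
101.66° > 2α = 61.93°  →  invalid

δ = 101.66°, invalid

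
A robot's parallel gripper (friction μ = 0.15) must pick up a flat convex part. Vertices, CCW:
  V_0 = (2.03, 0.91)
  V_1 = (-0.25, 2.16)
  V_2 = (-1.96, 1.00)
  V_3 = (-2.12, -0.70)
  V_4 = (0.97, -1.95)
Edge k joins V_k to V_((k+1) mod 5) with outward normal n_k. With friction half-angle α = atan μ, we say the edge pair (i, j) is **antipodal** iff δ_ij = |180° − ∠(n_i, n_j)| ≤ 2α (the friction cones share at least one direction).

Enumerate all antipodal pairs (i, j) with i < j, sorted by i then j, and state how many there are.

count = 2; pairs: (0,3), (2,4)

α = atan 0.15 = 8.53°;  2α = 17.06°
n_0 = (+0.4807, +0.8769)
n_1 = (-0.5614, +0.8276)
n_2 = (-0.9956, +0.0937)
n_3 = (-0.3750, -0.9270)
n_4 = (+0.9377, -0.3475)
  (0,1): δ = 117.11°  ·
  (0,2): δ = 66.64°  ·
  (0,3): δ = 6.71°  ✓
  (0,4): δ = 98.40°  ·
  (1,2): δ = 129.53°  ·
  (1,3): δ = 56.18°  ·
  (1,4): δ = 35.51°  ·
  (2,3): δ = 106.65°  ·
  (2,4): δ = 14.96°  ✓
  (3,4): δ = 88.31°  ·
antipodal pairs: 2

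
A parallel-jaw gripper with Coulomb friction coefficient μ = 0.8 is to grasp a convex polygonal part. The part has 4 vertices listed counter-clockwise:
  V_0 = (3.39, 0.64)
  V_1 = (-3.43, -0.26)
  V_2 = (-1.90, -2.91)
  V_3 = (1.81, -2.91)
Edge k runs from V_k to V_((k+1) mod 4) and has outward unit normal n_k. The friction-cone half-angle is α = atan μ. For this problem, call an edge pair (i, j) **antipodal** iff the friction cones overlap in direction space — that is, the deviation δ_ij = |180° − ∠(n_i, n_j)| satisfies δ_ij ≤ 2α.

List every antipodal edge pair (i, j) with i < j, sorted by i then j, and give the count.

α = atan 0.8 = 38.66°;  2α = 77.32°
n_0 = (-0.1308, +0.9914)
n_1 = (-0.8660, -0.5000)
n_2 = (+0.0000, -1.0000)
n_3 = (+0.9136, -0.4066)
  (0,1): δ = 67.52°  ✓
  (0,2): δ = 7.52°  ✓
  (0,3): δ = 58.49°  ✓
  (1,2): δ = 120.00°  ·
  (1,3): δ = 53.99°  ✓
  (2,3): δ = 113.99°  ·
antipodal pairs: 4

count = 4; pairs: (0,1), (0,2), (0,3), (1,3)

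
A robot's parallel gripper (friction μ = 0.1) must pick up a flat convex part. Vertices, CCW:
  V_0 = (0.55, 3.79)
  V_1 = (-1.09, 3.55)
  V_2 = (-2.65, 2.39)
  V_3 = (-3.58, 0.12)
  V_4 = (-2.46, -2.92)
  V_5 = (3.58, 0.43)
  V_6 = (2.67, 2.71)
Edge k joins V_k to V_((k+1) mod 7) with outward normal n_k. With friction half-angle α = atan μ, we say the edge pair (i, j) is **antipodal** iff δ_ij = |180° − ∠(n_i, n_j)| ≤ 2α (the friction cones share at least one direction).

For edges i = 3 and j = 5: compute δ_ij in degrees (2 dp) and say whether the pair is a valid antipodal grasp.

α = atan 0.1 = 5.71°;  2α = 11.42°
edge 3: e_3 = (+1.12, -3.04);  n_3 = (-0.9383, -0.3457)
edge 5: e_5 = (-0.91, +2.28);  n_5 = (+0.9288, +0.3707)
∠(n_3, n_5) = 178.47°
δ = |180° − 178.47°| = 1.53°
1.53° ≤ 2α = 11.42°  →  valid

δ = 1.53°, valid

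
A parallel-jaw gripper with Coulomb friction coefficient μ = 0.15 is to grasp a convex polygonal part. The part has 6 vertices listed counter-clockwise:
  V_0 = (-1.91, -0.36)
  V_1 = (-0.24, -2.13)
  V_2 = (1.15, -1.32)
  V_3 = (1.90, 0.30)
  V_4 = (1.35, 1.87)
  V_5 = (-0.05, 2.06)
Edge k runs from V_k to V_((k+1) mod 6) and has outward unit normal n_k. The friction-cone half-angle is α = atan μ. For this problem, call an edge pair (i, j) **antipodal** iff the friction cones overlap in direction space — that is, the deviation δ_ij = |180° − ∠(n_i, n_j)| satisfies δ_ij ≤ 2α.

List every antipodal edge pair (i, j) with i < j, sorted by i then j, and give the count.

α = atan 0.15 = 8.53°;  2α = 17.06°
n_0 = (-0.7274, -0.6863)
n_1 = (+0.5035, -0.8640)
n_2 = (+0.9075, -0.4201)
n_3 = (+0.9438, +0.3306)
n_4 = (+0.1345, +0.9909)
n_5 = (-0.7929, +0.6094)
  (0,1): δ = 103.10°  ·
  (0,2): δ = 68.18°  ·
  (0,3): δ = 24.03°  ·
  (0,4): δ = 38.94°  ·
  (0,5): δ = 99.12°  ·
  (1,2): δ = 145.07°  ·
  (1,3): δ = 100.92°  ·
  (1,4): δ = 37.96°  ·
  (1,5): δ = 22.22°  ·
  (2,3): δ = 135.85°  ·
  (2,4): δ = 72.89°  ·
  (2,5): δ = 12.70°  ✓
  (3,4): δ = 117.03°  ·
  (3,5): δ = 56.85°  ·
  (4,5): δ = 119.82°  ·
antipodal pairs: 1

count = 1; pairs: (2,5)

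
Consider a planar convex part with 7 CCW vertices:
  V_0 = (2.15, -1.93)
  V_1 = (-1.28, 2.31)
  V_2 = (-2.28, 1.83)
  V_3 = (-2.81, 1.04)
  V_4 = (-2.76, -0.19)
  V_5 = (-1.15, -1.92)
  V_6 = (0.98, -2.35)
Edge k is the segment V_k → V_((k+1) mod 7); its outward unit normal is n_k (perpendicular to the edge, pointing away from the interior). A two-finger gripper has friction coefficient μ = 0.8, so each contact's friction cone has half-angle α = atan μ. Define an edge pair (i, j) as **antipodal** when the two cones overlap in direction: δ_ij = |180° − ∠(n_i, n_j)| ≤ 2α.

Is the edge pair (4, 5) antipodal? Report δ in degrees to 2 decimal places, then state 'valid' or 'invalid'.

δ = 144.36°, invalid

α = atan 0.8 = 38.66°;  2α = 77.32°
edge 4: e_4 = (+1.61, -1.73);  n_4 = (-0.7320, -0.6813)
edge 5: e_5 = (+2.13, -0.43);  n_5 = (-0.1979, -0.9802)
∠(n_4, n_5) = 35.64°
δ = |180° − 35.64°| = 144.36°
144.36° > 2α = 77.32°  →  invalid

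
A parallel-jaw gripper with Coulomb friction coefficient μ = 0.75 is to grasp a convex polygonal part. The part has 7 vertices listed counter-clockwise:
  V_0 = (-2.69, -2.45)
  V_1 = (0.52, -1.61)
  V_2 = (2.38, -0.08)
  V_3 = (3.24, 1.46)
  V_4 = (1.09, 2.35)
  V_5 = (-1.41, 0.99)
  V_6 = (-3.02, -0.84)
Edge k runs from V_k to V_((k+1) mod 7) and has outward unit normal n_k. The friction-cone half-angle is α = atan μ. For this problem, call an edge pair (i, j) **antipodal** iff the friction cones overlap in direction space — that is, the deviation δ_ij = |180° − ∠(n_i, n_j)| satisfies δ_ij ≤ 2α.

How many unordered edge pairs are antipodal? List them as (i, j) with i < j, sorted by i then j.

α = atan 0.75 = 36.87°;  2α = 73.74°
n_0 = (+0.2532, -0.9674)
n_1 = (+0.6353, -0.7723)
n_2 = (+0.8731, -0.4876)
n_3 = (+0.3825, +0.9240)
n_4 = (-0.4779, +0.8784)
n_5 = (-0.7508, +0.6605)
n_6 = (-0.9796, -0.2008)
  (0,1): δ = 155.22°  ·
  (0,2): δ = 133.85°  ·
  (0,3): δ = 37.15°  ✓
  (0,4): δ = 13.88°  ✓
  (0,5): δ = 33.99°  ✓
  (0,6): δ = 86.92°  ·
  (1,2): δ = 158.62°  ·
  (1,3): δ = 61.93°  ✓
  (1,4): δ = 10.89°  ✓
  (1,5): δ = 9.22°  ✓
  (1,6): δ = 62.14°  ✓
  (2,3): δ = 83.31°  ·
  (2,4): δ = 32.27°  ✓
  (2,5): δ = 12.16°  ✓
  (2,6): δ = 40.76°  ✓
  (3,4): δ = 128.97°  ·
  (3,5): δ = 108.85°  ·
  (3,6): δ = 55.93°  ✓
  (4,5): δ = 159.89°  ·
  (4,6): δ = 106.96°  ·
  (5,6): δ = 127.08°  ·
antipodal pairs: 11

count = 11; pairs: (0,3), (0,4), (0,5), (1,3), (1,4), (1,5), (1,6), (2,4), (2,5), (2,6), (3,6)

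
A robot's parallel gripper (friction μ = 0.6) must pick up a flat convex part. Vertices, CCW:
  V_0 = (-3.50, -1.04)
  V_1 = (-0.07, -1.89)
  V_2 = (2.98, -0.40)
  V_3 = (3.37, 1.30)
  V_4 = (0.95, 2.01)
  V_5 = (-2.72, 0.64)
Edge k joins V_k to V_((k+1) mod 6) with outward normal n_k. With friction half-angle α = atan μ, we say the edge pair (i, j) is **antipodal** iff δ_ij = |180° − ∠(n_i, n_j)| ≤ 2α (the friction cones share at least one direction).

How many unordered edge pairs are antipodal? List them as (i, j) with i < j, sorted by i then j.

α = atan 0.6 = 30.96°;  2α = 61.93°
n_0 = (-0.2405, -0.9706)
n_1 = (+0.4389, -0.8985)
n_2 = (+0.9747, -0.2236)
n_3 = (+0.2815, +0.9596)
n_4 = (-0.3497, +0.9369)
n_5 = (-0.9070, +0.4211)
  (0,1): δ = 140.05°  ·
  (0,2): δ = 89.00°  ·
  (0,3): δ = 2.43°  ✓
  (0,4): δ = 34.39°  ✓
  (0,5): δ = 79.01°  ·
  (1,2): δ = 128.96°  ·
  (1,3): δ = 42.39°  ✓
  (1,4): δ = 5.57°  ✓
  (1,5): δ = 39.06°  ✓
  (2,3): δ = 93.43°  ·
  (2,4): δ = 56.61°  ✓
  (2,5): δ = 11.98°  ✓
  (3,4): δ = 143.18°  ·
  (3,5): δ = 98.55°  ·
  (4,5): δ = 135.38°  ·
antipodal pairs: 7

count = 7; pairs: (0,3), (0,4), (1,3), (1,4), (1,5), (2,4), (2,5)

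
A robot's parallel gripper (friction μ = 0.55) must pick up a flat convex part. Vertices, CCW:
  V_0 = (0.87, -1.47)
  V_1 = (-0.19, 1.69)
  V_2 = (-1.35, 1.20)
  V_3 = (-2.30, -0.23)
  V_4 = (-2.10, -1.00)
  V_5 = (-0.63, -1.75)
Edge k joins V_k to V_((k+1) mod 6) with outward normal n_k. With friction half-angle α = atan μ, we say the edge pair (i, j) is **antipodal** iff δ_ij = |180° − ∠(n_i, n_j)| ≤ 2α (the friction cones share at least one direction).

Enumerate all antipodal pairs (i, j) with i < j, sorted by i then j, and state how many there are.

count = 6; pairs: (0,2), (0,3), (0,4), (1,4), (1,5), (2,5)

α = atan 0.55 = 28.81°;  2α = 57.62°
n_0 = (+0.9481, +0.3180)
n_1 = (-0.3891, +0.9212)
n_2 = (-0.8329, +0.5534)
n_3 = (-0.9679, -0.2514)
n_4 = (-0.4545, -0.8908)
n_5 = (+0.1835, -0.9830)
  (0,1): δ = 85.64°  ·
  (0,2): δ = 52.14°  ✓
  (0,3): δ = 3.98°  ✓
  (0,4): δ = 44.43°  ✓
  (0,5): δ = 82.03°  ·
  (1,2): δ = 146.50°  ·
  (1,3): δ = 98.34°  ·
  (1,4): δ = 49.93°  ✓
  (1,5): δ = 12.33°  ✓
  (2,3): δ = 131.84°  ·
  (2,4): δ = 83.43°  ·
  (2,5): δ = 45.83°  ✓
  (3,4): δ = 131.59°  ·
  (3,5): δ = 93.99°  ·
  (4,5): δ = 142.40°  ·
antipodal pairs: 6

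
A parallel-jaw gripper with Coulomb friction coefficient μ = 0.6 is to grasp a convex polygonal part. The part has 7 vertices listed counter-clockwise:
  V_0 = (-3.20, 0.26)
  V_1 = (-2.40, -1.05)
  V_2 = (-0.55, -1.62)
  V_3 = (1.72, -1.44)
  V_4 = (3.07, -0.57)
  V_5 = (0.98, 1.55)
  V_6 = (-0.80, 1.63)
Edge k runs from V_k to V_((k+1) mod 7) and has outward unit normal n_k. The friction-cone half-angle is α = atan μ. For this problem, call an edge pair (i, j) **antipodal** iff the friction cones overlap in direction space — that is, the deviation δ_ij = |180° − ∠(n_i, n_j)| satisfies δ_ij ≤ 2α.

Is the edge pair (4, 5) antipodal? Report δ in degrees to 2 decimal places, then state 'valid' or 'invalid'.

α = atan 0.6 = 30.96°;  2α = 61.93°
edge 4: e_4 = (-2.09, +2.12);  n_4 = (+0.7121, +0.7021)
edge 5: e_5 = (-1.78, +0.08);  n_5 = (+0.0449, +0.9990)
∠(n_4, n_5) = 42.83°
δ = |180° − 42.83°| = 137.17°
137.17° > 2α = 61.93°  →  invalid

δ = 137.17°, invalid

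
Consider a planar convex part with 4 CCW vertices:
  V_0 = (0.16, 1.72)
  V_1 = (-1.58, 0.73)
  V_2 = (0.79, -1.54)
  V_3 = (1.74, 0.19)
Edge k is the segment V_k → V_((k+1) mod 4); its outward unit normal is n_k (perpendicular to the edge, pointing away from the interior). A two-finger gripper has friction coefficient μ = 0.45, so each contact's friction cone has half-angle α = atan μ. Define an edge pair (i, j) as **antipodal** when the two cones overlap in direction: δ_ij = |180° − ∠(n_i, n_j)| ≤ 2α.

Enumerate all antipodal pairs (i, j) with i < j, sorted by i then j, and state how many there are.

α = atan 0.45 = 24.23°;  2α = 48.46°
n_0 = (-0.4945, +0.8692)
n_1 = (-0.6917, -0.7222)
n_2 = (+0.8765, -0.4813)
n_3 = (+0.6956, +0.7184)
  (0,1): δ = 73.40°  ·
  (0,2): δ = 31.59°  ✓
  (0,3): δ = 106.28°  ·
  (1,2): δ = 75.01°  ·
  (1,3): δ = 0.31°  ✓
  (2,3): δ = 105.31°  ·
antipodal pairs: 2

count = 2; pairs: (0,2), (1,3)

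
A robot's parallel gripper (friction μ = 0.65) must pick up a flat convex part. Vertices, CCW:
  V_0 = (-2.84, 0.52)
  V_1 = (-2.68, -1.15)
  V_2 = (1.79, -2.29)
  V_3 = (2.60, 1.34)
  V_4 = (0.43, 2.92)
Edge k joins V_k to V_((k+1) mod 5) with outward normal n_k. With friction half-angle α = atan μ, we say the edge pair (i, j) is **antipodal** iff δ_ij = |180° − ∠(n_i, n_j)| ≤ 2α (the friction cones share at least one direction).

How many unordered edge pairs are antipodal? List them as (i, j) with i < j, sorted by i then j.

α = atan 0.65 = 33.02°;  2α = 66.05°
n_0 = (-0.9954, -0.0954)
n_1 = (-0.2471, -0.9690)
n_2 = (+0.9760, -0.2178)
n_3 = (+0.5886, +0.8084)
n_4 = (-0.5917, +0.8062)
  (0,1): δ = 109.78°  ·
  (0,2): δ = 18.05°  ✓
  (0,3): δ = 48.47°  ✓
  (0,4): δ = 120.80°  ·
  (1,2): δ = 88.27°  ·
  (1,3): δ = 21.75°  ✓
  (1,4): δ = 50.58°  ✓
  (2,3): δ = 113.48°  ·
  (2,4): δ = 41.14°  ✓
  (3,4): δ = 107.66°  ·
antipodal pairs: 5

count = 5; pairs: (0,2), (0,3), (1,3), (1,4), (2,4)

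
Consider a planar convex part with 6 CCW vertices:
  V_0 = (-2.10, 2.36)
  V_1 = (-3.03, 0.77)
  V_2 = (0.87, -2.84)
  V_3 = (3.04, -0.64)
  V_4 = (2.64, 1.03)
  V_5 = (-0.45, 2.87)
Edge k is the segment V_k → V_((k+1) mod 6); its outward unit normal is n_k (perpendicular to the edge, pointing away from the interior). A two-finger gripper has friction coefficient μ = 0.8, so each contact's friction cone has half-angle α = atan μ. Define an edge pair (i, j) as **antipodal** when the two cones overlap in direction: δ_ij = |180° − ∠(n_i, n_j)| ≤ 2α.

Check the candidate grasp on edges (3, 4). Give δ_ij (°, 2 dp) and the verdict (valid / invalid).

α = atan 0.8 = 38.66°;  2α = 77.32°
edge 3: e_3 = (-0.40, +1.67);  n_3 = (+0.9725, +0.2329)
edge 4: e_4 = (-3.09, +1.84);  n_4 = (+0.5116, +0.8592)
∠(n_3, n_4) = 45.76°
δ = |180° − 45.76°| = 134.24°
134.24° > 2α = 77.32°  →  invalid

δ = 134.24°, invalid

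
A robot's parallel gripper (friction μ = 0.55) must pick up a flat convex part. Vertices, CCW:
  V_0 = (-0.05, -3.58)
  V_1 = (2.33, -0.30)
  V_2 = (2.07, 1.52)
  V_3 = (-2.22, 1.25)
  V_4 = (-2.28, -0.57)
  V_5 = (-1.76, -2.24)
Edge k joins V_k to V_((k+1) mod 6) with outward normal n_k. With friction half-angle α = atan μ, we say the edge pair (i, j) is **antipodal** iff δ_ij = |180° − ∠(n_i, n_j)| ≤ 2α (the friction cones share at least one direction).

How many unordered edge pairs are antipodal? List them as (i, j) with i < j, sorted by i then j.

α = atan 0.55 = 28.81°;  2α = 57.62°
n_0 = (+0.8094, -0.5873)
n_1 = (+0.9899, +0.1414)
n_2 = (-0.0628, +0.9980)
n_3 = (-0.9995, +0.0329)
n_4 = (-0.9548, -0.2973)
n_5 = (-0.6168, -0.7871)
  (0,1): δ = 135.90°  ·
  (0,2): δ = 50.43°  ✓
  (0,3): δ = 34.08°  ✓
  (0,4): δ = 53.26°  ✓
  (0,5): δ = 87.88°  ·
  (1,2): δ = 94.53°  ·
  (1,3): δ = 10.02°  ✓
  (1,4): δ = 9.17°  ✓
  (1,5): δ = 43.79°  ✓
  (2,3): δ = 95.49°  ·
  (2,4): δ = 76.31°  ·
  (2,5): δ = 41.68°  ✓
  (3,4): δ = 160.82°  ·
  (3,5): δ = 126.19°  ·
  (4,5): δ = 145.38°  ·
antipodal pairs: 7

count = 7; pairs: (0,2), (0,3), (0,4), (1,3), (1,4), (1,5), (2,5)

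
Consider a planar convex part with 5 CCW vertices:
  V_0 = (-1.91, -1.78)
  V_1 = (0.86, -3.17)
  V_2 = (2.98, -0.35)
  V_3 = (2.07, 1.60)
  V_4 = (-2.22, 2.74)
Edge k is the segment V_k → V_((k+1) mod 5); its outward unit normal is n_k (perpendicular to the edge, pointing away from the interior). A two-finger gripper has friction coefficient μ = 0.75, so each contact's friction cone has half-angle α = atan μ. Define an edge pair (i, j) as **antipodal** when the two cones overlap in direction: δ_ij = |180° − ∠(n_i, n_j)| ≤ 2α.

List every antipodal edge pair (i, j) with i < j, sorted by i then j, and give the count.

count = 6; pairs: (0,2), (0,3), (1,3), (1,4), (2,4), (3,4)

α = atan 0.75 = 36.87°;  2α = 73.74°
n_0 = (-0.4485, -0.8938)
n_1 = (+0.7993, -0.6009)
n_2 = (+0.9062, +0.4229)
n_3 = (+0.2568, +0.9665)
n_4 = (-0.9977, -0.0684)
  (0,1): δ = 100.29°  ·
  (0,2): δ = 38.34°  ✓
  (0,3): δ = 11.77°  ✓
  (0,4): δ = 120.57°  ·
  (1,2): δ = 118.05°  ·
  (1,3): δ = 67.95°  ✓
  (1,4): δ = 40.86°  ✓
  (2,3): δ = 129.90°  ·
  (2,4): δ = 21.09°  ✓
  (3,4): δ = 71.20°  ✓
antipodal pairs: 6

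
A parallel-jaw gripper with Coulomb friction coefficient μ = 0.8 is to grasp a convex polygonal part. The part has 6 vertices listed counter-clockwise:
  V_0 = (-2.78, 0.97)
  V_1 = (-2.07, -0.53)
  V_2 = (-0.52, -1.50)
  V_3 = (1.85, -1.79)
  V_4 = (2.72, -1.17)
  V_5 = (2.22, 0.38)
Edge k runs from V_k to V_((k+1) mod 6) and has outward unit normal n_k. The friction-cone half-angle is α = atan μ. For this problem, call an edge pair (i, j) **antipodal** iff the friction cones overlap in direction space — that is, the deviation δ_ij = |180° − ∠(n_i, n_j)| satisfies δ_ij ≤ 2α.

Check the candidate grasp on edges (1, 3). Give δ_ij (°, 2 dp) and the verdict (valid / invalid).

α = atan 0.8 = 38.66°;  2α = 77.32°
edge 1: e_1 = (+1.55, -0.97);  n_1 = (-0.5305, -0.8477)
edge 3: e_3 = (+0.87, +0.62);  n_3 = (+0.5804, -0.8144)
∠(n_1, n_3) = 67.51°
δ = |180° − 67.51°| = 112.49°
112.49° > 2α = 77.32°  →  invalid

δ = 112.49°, invalid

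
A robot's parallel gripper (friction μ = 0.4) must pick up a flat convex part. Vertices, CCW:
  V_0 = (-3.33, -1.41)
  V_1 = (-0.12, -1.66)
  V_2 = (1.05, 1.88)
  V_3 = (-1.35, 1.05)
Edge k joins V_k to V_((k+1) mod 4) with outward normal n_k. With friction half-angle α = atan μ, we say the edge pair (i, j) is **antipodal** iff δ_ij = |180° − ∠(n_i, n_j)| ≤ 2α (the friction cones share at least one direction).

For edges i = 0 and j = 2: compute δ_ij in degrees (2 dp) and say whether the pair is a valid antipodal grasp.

α = atan 0.4 = 21.80°;  2α = 43.60°
edge 0: e_0 = (+3.21, -0.25);  n_0 = (-0.0776, -0.9970)
edge 2: e_2 = (-2.40, -0.83);  n_2 = (-0.3268, +0.9451)
∠(n_0, n_2) = 156.47°
δ = |180° − 156.47°| = 23.53°
23.53° ≤ 2α = 43.60°  →  valid

δ = 23.53°, valid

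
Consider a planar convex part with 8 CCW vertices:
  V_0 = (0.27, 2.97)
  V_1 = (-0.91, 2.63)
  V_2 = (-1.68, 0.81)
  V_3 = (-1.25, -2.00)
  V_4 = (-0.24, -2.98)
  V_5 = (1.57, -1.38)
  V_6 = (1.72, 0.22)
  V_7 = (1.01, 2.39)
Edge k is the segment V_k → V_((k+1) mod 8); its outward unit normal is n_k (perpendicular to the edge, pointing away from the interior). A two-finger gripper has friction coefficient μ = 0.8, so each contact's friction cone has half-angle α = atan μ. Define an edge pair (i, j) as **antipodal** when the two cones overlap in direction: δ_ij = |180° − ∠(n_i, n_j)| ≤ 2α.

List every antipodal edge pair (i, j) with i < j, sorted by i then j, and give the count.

α = atan 0.8 = 38.66°;  2α = 77.32°
n_0 = (-0.2769, +0.9609)
n_1 = (-0.9210, +0.3896)
n_2 = (-0.9885, -0.1513)
n_3 = (-0.6964, -0.7177)
n_4 = (+0.6623, -0.7492)
n_5 = (+0.9956, -0.0933)
n_6 = (+0.9504, +0.3110)
n_7 = (+0.6169, +0.7871)
  (0,1): δ = 129.01°  ·
  (0,2): δ = 97.37°  ·
  (0,3): δ = 60.21°  ✓
  (0,4): δ = 25.40°  ✓
  (0,5): δ = 68.57°  ✓
  (0,6): δ = 92.04°  ·
  (0,7): δ = 125.84°  ·
  (1,2): δ = 148.37°  ·
  (1,3): δ = 111.20°  ·
  (1,4): δ = 25.59°  ✓
  (1,5): δ = 17.58°  ✓
  (1,6): δ = 41.05°  ✓
  (1,7): δ = 74.84°  ✓
  (2,3): δ = 142.84°  ·
  (2,4): δ = 57.22°  ✓
  (2,5): δ = 14.06°  ✓
  (2,6): δ = 9.42°  ✓
  (2,7): δ = 43.21°  ✓
  (3,4): δ = 94.39°  ·
  (3,5): δ = 51.22°  ✓
  (3,6): δ = 27.75°  ✓
  (3,7): δ = 6.05°  ✓
  (4,5): δ = 136.83°  ·
  (4,6): δ = 113.36°  ·
  (4,7): δ = 79.56°  ·
  (5,6): δ = 156.53°  ·
  (5,7): δ = 122.73°  ·
  (6,7): δ = 146.21°  ·
antipodal pairs: 14

count = 14; pairs: (0,3), (0,4), (0,5), (1,4), (1,5), (1,6), (1,7), (2,4), (2,5), (2,6), (2,7), (3,5), (3,6), (3,7)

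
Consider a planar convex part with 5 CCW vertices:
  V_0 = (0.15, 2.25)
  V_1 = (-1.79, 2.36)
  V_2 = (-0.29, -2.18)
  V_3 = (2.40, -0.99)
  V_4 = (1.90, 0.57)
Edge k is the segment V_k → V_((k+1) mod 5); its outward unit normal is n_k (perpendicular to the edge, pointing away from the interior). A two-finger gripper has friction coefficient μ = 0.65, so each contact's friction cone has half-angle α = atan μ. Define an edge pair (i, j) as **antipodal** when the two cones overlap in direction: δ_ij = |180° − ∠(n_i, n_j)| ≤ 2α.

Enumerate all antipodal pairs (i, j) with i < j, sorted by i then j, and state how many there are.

α = atan 0.65 = 33.02°;  2α = 66.05°
n_0 = (+0.0566, +0.9984)
n_1 = (-0.9495, -0.3137)
n_2 = (+0.4046, -0.9145)
n_3 = (+0.9523, +0.3052)
n_4 = (+0.6925, +0.7214)
  (0,1): δ = 68.47°  ·
  (0,2): δ = 27.11°  ✓
  (0,3): δ = 111.02°  ·
  (0,4): δ = 139.41°  ·
  (1,2): δ = 84.42°  ·
  (1,3): δ = 0.51°  ✓
  (1,4): δ = 27.89°  ✓
  (2,3): δ = 96.09°  ·
  (2,4): δ = 67.69°  ·
  (3,4): δ = 151.60°  ·
antipodal pairs: 3

count = 3; pairs: (0,2), (1,3), (1,4)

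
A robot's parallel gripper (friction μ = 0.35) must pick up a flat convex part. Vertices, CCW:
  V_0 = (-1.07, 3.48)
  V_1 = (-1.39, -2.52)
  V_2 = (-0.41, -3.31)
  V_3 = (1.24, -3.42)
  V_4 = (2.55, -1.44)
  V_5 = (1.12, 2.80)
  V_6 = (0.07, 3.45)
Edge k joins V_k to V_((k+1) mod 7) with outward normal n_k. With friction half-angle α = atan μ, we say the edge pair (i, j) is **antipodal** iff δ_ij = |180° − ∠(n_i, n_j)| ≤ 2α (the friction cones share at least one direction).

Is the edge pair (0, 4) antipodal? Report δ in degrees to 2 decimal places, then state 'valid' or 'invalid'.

α = atan 0.35 = 19.29°;  2α = 38.58°
edge 0: e_0 = (-0.32, -6.00);  n_0 = (-0.9986, +0.0533)
edge 4: e_4 = (-1.43, +4.24);  n_4 = (+0.9476, +0.3196)
∠(n_0, n_4) = 158.31°
δ = |180° − 158.31°| = 21.69°
21.69° ≤ 2α = 38.58°  →  valid

δ = 21.69°, valid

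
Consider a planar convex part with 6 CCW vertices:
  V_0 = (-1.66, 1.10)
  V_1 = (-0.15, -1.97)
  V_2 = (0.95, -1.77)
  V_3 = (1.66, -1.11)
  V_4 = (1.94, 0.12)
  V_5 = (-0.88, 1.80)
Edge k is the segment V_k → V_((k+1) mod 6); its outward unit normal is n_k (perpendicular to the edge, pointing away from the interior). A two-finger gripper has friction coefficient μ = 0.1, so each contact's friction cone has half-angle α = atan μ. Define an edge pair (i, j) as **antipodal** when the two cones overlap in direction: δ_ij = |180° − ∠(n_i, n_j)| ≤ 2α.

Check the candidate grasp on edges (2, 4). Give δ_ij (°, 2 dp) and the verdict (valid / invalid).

δ = 73.69°, invalid

α = atan 0.1 = 5.71°;  2α = 11.42°
edge 2: e_2 = (+0.71, +0.66);  n_2 = (+0.6808, -0.7324)
edge 4: e_4 = (-2.82, +1.68);  n_4 = (+0.5118, +0.8591)
∠(n_2, n_4) = 106.31°
δ = |180° − 106.31°| = 73.69°
73.69° > 2α = 11.42°  →  invalid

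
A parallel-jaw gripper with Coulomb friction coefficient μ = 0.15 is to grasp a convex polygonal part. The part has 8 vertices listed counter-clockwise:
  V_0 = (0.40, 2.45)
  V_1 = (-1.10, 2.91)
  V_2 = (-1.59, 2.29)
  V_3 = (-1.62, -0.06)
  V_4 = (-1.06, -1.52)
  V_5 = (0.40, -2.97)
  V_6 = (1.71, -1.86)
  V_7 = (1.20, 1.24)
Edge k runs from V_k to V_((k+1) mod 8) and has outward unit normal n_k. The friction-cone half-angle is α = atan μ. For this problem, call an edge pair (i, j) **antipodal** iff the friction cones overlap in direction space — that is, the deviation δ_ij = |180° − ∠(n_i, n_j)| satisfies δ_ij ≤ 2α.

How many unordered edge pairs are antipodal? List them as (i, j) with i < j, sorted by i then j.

count = 5; pairs: (1,5), (2,6), (3,6), (3,7), (4,7)

α = atan 0.15 = 8.53°;  2α = 17.06°
n_0 = (+0.2932, +0.9561)
n_1 = (-0.7846, +0.6201)
n_2 = (-0.9999, +0.0128)
n_3 = (-0.9337, -0.3581)
n_4 = (-0.7047, -0.7095)
n_5 = (+0.6465, -0.7629)
n_6 = (+0.9867, +0.1623)
n_7 = (+0.8342, +0.5515)
  (0,1): δ = 111.27°  ·
  (0,2): δ = 73.68°  ·
  (0,3): δ = 51.97°  ·
  (0,4): δ = 27.75°  ·
  (0,5): δ = 57.32°  ·
  (0,6): δ = 116.39°  ·
  (0,7): δ = 140.52°  ·
  (1,2): δ = 142.41°  ·
  (1,3): δ = 120.69°  ·
  (1,4): δ = 96.48°  ·
  (1,5): δ = 11.40°  ✓
  (1,6): δ = 47.66°  ·
  (1,7): δ = 71.79°  ·
  (2,3): δ = 158.28°  ·
  (2,4): δ = 134.07°  ·
  (2,5): δ = 48.99°  ·
  (2,6): δ = 10.07°  ✓
  (2,7): δ = 34.20°  ·
  (3,4): δ = 155.79°  ·
  (3,5): δ = 70.71°  ·
  (3,6): δ = 11.64°  ✓
  (3,7): δ = 12.49°  ✓
  (4,5): δ = 94.92°  ·
  (4,6): δ = 35.85°  ·
  (4,7): δ = 11.73°  ✓
  (5,6): δ = 120.93°  ·
  (5,7): δ = 96.80°  ·
  (6,7): δ = 155.87°  ·
antipodal pairs: 5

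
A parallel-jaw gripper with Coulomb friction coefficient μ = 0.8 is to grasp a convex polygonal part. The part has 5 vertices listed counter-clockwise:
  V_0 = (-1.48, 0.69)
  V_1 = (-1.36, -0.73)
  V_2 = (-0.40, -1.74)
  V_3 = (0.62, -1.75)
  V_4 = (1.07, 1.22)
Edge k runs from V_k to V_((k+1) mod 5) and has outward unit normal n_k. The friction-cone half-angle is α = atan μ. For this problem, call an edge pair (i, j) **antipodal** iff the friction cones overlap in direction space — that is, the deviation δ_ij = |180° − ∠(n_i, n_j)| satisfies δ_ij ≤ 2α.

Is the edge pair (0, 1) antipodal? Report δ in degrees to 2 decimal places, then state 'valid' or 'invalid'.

α = atan 0.8 = 38.66°;  2α = 77.32°
edge 0: e_0 = (+0.12, -1.42);  n_0 = (-0.9964, -0.0842)
edge 1: e_1 = (+0.96, -1.01);  n_1 = (-0.7248, -0.6889)
∠(n_0, n_1) = 38.72°
δ = |180° − 38.72°| = 141.28°
141.28° > 2α = 77.32°  →  invalid

δ = 141.28°, invalid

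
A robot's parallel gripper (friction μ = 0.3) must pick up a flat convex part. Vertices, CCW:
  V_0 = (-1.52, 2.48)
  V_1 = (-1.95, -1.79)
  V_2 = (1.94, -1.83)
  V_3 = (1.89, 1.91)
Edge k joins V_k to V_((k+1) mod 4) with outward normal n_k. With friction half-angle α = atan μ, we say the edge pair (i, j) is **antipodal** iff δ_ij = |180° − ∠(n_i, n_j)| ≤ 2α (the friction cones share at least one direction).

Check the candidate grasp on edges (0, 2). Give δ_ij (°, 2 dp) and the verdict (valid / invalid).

δ = 6.52°, valid

α = atan 0.3 = 16.70°;  2α = 33.40°
edge 0: e_0 = (-0.43, -4.27);  n_0 = (-0.9950, +0.1002)
edge 2: e_2 = (-0.05, +3.74);  n_2 = (+0.9999, +0.0134)
∠(n_0, n_2) = 173.48°
δ = |180° − 173.48°| = 6.52°
6.52° ≤ 2α = 33.40°  →  valid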